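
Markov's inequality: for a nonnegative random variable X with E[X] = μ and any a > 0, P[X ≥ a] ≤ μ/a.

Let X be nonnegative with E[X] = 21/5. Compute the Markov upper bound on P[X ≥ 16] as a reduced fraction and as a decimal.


μ = E[X] = 21/5, a = 16.
Markov: P[X ≥ 16] ≤ μ/a = (21/5)/16 = 21/80.
Numerically: ≈ 0.26250.
(Since a = 16 > μ = 4.20000, the bound 21/80 is < 1 and informative.)

P[X ≥ 16] ≤ 21/80 ≈ 0.26250.


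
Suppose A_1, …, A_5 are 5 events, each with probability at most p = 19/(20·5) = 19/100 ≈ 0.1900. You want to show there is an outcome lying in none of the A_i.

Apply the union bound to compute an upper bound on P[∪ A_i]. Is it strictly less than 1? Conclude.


Union bound: P[∪_{i=1}^{5} A_i] ≤ Σ_i P[A_i] ≤ 5·p = 5·(19/100) = 19/20.
Numerically: 19/20 ≈ 0.9500.
Is 19/20 < 1? YES.
Since P[∪ A_i] ≤ 19/20 < 1, the complement has P[∩ A_i^c] ≥ 1 − 19/20 = 1/20 > 0, so some outcome avoids every A_i.

5·p = 19/20 ≈ 0.9500; existence CERTIFIED by the union bound.


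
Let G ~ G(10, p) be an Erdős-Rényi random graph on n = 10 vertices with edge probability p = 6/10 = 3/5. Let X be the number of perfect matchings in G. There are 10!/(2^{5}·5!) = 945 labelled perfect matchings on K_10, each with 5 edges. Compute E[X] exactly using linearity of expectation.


K_10 has 10!/(2^{5}·5!) = 945 labelled perfect matchings.
For each such perfect matching H, let X_H = 1 if all 5 edges of H are present in G. Then P[X_H = 1] = p^{5} = (3/5)^{5} = 243/3125.
By linearity: E[X] = Σ_H E[X_H] = 945 · p^{5} = 945 · 243/3125 = 45927/625.
Numerically: E[X] ≈ 73.48.

E[X] = 945 · (3/5)^{5} = 45927/625 ≈ 73.48.


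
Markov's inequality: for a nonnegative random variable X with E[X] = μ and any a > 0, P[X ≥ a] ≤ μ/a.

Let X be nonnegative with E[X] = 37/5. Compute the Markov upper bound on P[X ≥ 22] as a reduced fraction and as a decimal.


μ = E[X] = 37/5, a = 22.
Markov: P[X ≥ 22] ≤ μ/a = (37/5)/22 = 37/110.
Numerically: ≈ 0.336364.
(Since a = 22 > μ = 7.400000, the bound 37/110 is < 1 and informative.)

P[X ≥ 22] ≤ 37/110 ≈ 0.336364.


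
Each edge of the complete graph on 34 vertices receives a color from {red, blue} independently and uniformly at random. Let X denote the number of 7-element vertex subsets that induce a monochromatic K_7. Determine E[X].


Let X = Σ_S X_S over the C(34, 7) = 5379616 subsets S of size 7, where X_S = 1 if the K_7 on S is monochromatic.
For a fixed S, the K_7 on S has C(7, 2) = 21 edges. P[all 21 edges red] = (1/2)^21, and likewise for blue, so P[monochromatic] = 2·(1/2)^21 = 2^{1 − 21} = 1/1048576.
By linearity: E[X] = C(34, 7) · 2^{1 − 21} = 5379616 · 1/1048576 = 168113/32768.
Numerically: E[X] ≈ 5.130.

E[X] = C(34,7)·2^(1−C(7,2)) = 168113/32768 ≈ 5.130.


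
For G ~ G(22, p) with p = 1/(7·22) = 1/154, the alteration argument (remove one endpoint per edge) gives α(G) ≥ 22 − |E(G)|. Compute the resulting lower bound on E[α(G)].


E[|E(G)|] = C(22, 2)·p = 231 · (1/154) = 3/2.
E[α(G)] ≥ n − E[|E(G)|] = 22 − 3/2 = 41/2.
Numerically: ≈ 20.50000.
(This is only a lower bound; the true E[α(G)] may be larger.)

E[α(G)] ≥ 41/2 ≈ 20.50000.


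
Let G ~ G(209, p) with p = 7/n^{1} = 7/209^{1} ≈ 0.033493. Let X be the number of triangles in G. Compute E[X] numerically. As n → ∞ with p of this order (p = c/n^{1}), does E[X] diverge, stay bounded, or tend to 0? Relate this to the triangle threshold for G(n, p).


Number of potential triangles: C(209, 3) = 1499784.
Each occurs with probability p³ ≈ (0.033493)³ ≈ 3.7571217e-05.
By linearity: E[X] = C(209, 3)·p³ ≈ 1499784 · 3.7571217e-05 ≈ 56.34871.
Here α = 1, so p = 7/n is exactly at the triangle threshold p ~ 1/n. Asymptotically E[X] → c³/6 = 7³/6 = 343/6 ≈ 57.16667, a bounded constant. In this regime the triangle count is asymptotically Poisson(c³/6).

E[X] ≈ 56.34871; in regime p = Θ(1/n^{1}) E[X] stays bounded (at the triangle threshold p ~ 1/n).


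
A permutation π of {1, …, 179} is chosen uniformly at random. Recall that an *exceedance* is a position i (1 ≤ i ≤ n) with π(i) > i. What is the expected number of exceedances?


Write X = Σ_{i=1}^{179} X_i, where X_i = 1_{π(i) > i}.
For each fixed i, π(i) is uniform over {1, …, 179} (marginal of a uniform permutation), so P[π(i) > i] = (n − i)/n. Summing: Σ_{i=1}^{179} (n − i)/n = (0 + 1 + … + 178)/179 = 179(179 − 1)/(2·179) = (179 − 1)/2.
Hence E[X] = Σ_{i=1}^{179} (179 − i)/179 = 89 ≈ 89.0000.

E[X] = 89 = 89.0000.


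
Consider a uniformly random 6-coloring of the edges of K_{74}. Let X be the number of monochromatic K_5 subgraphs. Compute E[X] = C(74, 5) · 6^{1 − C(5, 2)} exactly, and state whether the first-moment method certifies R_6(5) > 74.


E[X] = C(74, 5) · 6^{1 − 10} = 16108764 · 6^{−9} = 16108764/10077696.
As a reduced fraction: E[X] = 1342397/839808 ≈ 1.5985.
Is E[X] < 1? NO.
Since E[X] ≥ 1, the first-moment bound is inconclusive at n = 74; it does NOT by itself certify R_6(5) > 74.

E[X] = 1342397/839808 ≈ 1.5985; E[X] ≥ 1; first-moment method inconclusive here.


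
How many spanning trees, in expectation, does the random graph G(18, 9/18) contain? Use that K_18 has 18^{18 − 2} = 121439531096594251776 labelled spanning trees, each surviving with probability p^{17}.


K_18 has 18^{18 − 2} = 121439531096594251776 labelled spanning trees.
For each such spanning tree H, let X_H = 1 if all 17 edges of H are present in G. Then P[X_H = 1] = p^{17} = (1/2)^{17} = 1/131072.
By linearity: E[X] = Σ_H E[X_H] = 121439531096594251776 · p^{17} = 121439531096594251776 · 1/131072 = 1853020188851841/2.
Numerically: E[X] ≈ 9.27e+14.

E[X] = 121439531096594251776 · (1/2)^{17} = 1853020188851841/2 ≈ 9.27e+14.


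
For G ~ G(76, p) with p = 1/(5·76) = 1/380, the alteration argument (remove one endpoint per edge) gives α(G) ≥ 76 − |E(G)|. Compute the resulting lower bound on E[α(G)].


E[|E(G)|] = C(76, 2)·p = 2850 · (1/380) = 15/2.
E[α(G)] ≥ n − E[|E(G)|] = 76 − 15/2 = 137/2.
Numerically: ≈ 68.500000.
(This is only a lower bound; the true E[α(G)] may be larger.)

E[α(G)] ≥ 137/2 ≈ 68.500000.


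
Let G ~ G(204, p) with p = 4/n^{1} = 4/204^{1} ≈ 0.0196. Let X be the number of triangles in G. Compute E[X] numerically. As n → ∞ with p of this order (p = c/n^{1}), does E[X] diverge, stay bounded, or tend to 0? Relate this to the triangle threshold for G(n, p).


Number of potential triangles: C(204, 3) = 1394204.
Each occurs with probability p³ ≈ (0.0196)³ ≈ 7.53858e-06.
By linearity: E[X] = C(204, 3)·p³ ≈ 1394204 · 7.53858e-06 ≈ 10.510.
Here α = 1, so p = 4/n is exactly at the triangle threshold p ~ 1/n. Asymptotically E[X] → c³/6 = 4³/6 = 32/3 ≈ 10.667, a bounded constant. In this regime the triangle count is asymptotically Poisson(c³/6).

E[X] ≈ 10.510; in regime p = Θ(1/n^{1}) E[X] stays bounded (at the triangle threshold p ~ 1/n).


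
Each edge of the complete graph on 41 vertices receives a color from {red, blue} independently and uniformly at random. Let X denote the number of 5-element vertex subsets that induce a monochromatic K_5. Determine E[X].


Let X = Σ_S X_S over the C(41, 5) = 749398 subsets S of size 5, where X_S = 1 if the K_5 on S is monochromatic.
For a fixed S, the K_5 on S has C(5, 2) = 10 edges. P[all 10 edges red] = (1/2)^10, and likewise for blue, so P[monochromatic] = 2·(1/2)^10 = 2^{1 − 10} = 1/512.
By linearity: E[X] = C(41, 5) · 2^{1 − 10} = 749398 · 1/512 = 374699/256.
Numerically: E[X] ≈ 1463.66797.

E[X] = C(41,5)·2^(1−C(5,2)) = 374699/256 ≈ 1463.66797.


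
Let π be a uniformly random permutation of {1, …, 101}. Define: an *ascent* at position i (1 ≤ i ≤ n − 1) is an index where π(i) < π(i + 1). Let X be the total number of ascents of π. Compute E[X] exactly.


Write X = Σ X_I over i = 1, …, 100, with X_I the indicator of one ascent.
There are 100 indicators.
For each fixed i, the pair (π(i), π(i+1)) is a uniformly random ordered pair of distinct values from {1, …, 101}; by symmetry P[π(i) < π(i+1)] = 1/2.
By linearity: E[X] = 100 · (1/2) = (101 − 1) · (1/2) = 50 ≈ 50.000.

E[X] = 50 = 50.000.


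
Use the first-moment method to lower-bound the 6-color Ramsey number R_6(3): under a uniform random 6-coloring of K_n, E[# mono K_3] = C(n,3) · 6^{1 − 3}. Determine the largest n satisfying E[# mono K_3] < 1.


We need C(n, 3) · 6^{1 − 3} < 1, i.e. C(n, 3) < 6^{3 − 1} = 36.
Check values of n near the boundary:
  n = 6: C(6, 3) = 20; 20 < 36? YES
  n = 7: C(7, 3) = 35; 35 < 36? YES
  n = 8: C(8, 3) = 56; 56 < 36? NO
The largest n with C(n, 3) < 36 is n = 7 (where E[X] = 35/36 ≈ 0.972). Hence R_6(3) > 7, i.e. R_6(3) ≥ 8.

Largest n = 7; hence R_6(3) > 7.


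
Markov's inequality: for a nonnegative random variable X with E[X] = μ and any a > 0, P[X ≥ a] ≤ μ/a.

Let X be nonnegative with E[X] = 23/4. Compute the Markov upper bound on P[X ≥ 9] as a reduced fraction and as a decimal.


μ = E[X] = 23/4, a = 9.
Markov: P[X ≥ 9] ≤ μ/a = (23/4)/9 = 23/36.
Numerically: ≈ 0.639.
(Since a = 9 > μ = 5.750, the bound 23/36 is < 1 and informative.)

P[X ≥ 9] ≤ 23/36 ≈ 0.639.


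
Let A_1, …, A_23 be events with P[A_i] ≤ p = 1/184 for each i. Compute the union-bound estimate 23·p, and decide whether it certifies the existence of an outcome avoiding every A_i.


Union bound: P[∪_{i=1}^{23} A_i] ≤ Σ_i P[A_i] ≤ 23·p = 23·(1/184) = 1/8.
Numerically: 1/8 ≈ 0.125.
Is 1/8 < 1? YES.
Since P[∪ A_i] ≤ 1/8 < 1, the complement has P[∩ A_i^c] ≥ 1 − 1/8 = 7/8 > 0, so some outcome avoids every A_i.

23·p = 1/8 ≈ 0.125; existence CERTIFIED by the union bound.


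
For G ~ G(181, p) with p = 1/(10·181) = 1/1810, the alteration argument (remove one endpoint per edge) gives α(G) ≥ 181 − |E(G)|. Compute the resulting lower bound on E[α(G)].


E[|E(G)|] = C(181, 2)·p = 16290 · (1/1810) = 9.
E[α(G)] ≥ n − E[|E(G)|] = 181 − 9 = 172.
Numerically: ≈ 172.00000.
(This is only a lower bound; the true E[α(G)] may be larger.)

E[α(G)] ≥ 172 ≈ 172.00000.


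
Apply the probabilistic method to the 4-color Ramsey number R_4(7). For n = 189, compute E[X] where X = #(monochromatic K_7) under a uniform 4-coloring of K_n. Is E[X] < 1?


E[X] = C(189, 7) · 4^{1 − 21} = 1527510868092 · 4^{−20} = 1527510868092/1099511627776.
As a reduced fraction: E[X] = 381877717023/274877906944 ≈ 1.389263.
Is E[X] < 1? NO.
Since E[X] ≥ 1, the first-moment bound is inconclusive at n = 189; it does NOT by itself certify R_4(7) > 189.

E[X] = 381877717023/274877906944 ≈ 1.389263; E[X] ≥ 1; first-moment method inconclusive here.


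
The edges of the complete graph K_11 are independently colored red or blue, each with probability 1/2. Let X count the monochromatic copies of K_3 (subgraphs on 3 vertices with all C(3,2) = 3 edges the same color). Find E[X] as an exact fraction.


Let X = Σ_S X_S over the C(11, 3) = 165 subsets S of size 3, where X_S = 1 if the K_3 on S is monochromatic.
For a fixed S, the K_3 on S has C(3, 2) = 3 edges. P[all 3 edges red] = (1/2)^3, and likewise for blue, so P[monochromatic] = 2·(1/2)^3 = 2^{1 − 3} = 1/4.
Summing: E[X] = C(11, 3) · 2^{1 − 3} = 165 · 1/4 = 165/4.
Numerically: E[X] ≈ 41.2500.

E[X] = C(11,3)·2^(1−C(3,2)) = 165/4 ≈ 41.2500.


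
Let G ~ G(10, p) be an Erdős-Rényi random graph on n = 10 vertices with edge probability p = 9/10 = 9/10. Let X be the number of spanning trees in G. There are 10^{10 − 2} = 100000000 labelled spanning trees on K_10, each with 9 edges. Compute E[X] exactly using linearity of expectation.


K_10 has 10^{10 − 2} = 100000000 labelled spanning trees.
For each such spanning tree H, let X_H = 1 if all 9 edges of H are present in G. Then P[X_H = 1] = p^{9} = (9/10)^{9} = 387420489/1000000000.
Summing the indicators: E[X] = Σ_H E[X_H] = 100000000 · p^{9} = 100000000 · 387420489/1000000000 = 387420489/10.
Numerically: E[X] ≈ 3.8742e+07.

E[X] = 100000000 · (9/10)^{9} = 387420489/10 ≈ 3.8742e+07.


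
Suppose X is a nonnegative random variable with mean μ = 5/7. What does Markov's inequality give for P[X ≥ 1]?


μ = E[X] = 5/7, a = 1.
Markov: P[X ≥ 1] ≤ μ/a = (5/7)/1 = 5/7.
Numerically: ≈ 0.71429.
(Since a = 1 > μ = 0.71429, the bound 5/7 is < 1 and informative.)

P[X ≥ 1] ≤ 5/7 ≈ 0.71429.


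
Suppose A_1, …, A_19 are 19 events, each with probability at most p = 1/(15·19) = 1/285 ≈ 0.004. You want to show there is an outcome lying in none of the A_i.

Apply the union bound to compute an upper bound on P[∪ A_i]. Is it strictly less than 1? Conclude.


Union bound: P[∪_{i=1}^{19} A_i] ≤ Σ_i P[A_i] ≤ 19·p = 19·(1/285) = 1/15.
Numerically: 1/15 ≈ 0.067.
Is 1/15 < 1? YES.
Since P[∪ A_i] ≤ 1/15 < 1, the complement has P[∩ A_i^c] ≥ 1 − 1/15 = 14/15 > 0, so some outcome avoids every A_i.

19·p = 1/15 ≈ 0.067; existence CERTIFIED by the union bound.


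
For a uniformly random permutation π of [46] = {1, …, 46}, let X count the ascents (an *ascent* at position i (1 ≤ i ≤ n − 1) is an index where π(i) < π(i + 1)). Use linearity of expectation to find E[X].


Write X = Σ X_I over i = 1, …, 45, with X_I the indicator of one ascent.
There are 45 indicators.
For each fixed i, the pair (π(i), π(i+1)) is a uniformly random ordered pair of distinct values from {1, …, 46}; by symmetry P[π(i) < π(i+1)] = 1/2.
By linearity: E[X] = 45 · (1/2) = (46 − 1) · (1/2) = 45/2 ≈ 22.500.

E[X] = 45/2 = 22.500.


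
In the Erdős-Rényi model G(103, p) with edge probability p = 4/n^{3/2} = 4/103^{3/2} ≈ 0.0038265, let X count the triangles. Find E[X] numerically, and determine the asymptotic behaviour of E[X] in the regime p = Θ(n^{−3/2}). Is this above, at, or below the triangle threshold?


Number of potential triangles: C(103, 3) = 176851.
Each occurs with probability p³ ≈ (0.0038265)³ ≈ 5.6028947e-08.
By linearity: E[X] = C(103, 3)·p³ ≈ 176851 · 5.6028947e-08 ≈ 0.00991.
Since α = 3/2 > 1, p = c/n^{3/2} = o(1/n) is below the triangle threshold p ~ 1/n. Asymptotically E[X] ~ (c³/6)·n^{3(1−α)} = (4³/6)·n^{-1.5} → 0, so by Markov's inequality G has no triangles w.h.p.

E[X] ≈ 0.00991; in regime p = Θ(1/n^{3/2}) E[X] tends to 0 (below the triangle threshold p ~ 1/n).


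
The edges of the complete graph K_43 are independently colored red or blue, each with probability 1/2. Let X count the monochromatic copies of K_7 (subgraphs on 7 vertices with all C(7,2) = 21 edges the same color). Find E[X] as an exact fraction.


Let X = Σ_S X_S over the C(43, 7) = 32224114 subsets S of size 7, where X_S = 1 if the K_7 on S is monochromatic.
For a fixed S, the K_7 on S has C(7, 2) = 21 edges. P[all 21 edges red] = (1/2)^21, and likewise for blue, so P[monochromatic] = 2·(1/2)^21 = 2^{1 − 21} = 1/1048576.
By linearity of expectation: E[X] = C(43, 7) · 2^{1 − 21} = 32224114 · 1/1048576 = 16112057/524288.
Numerically: E[X] ≈ 30.731310.

E[X] = C(43,7)·2^(1−C(7,2)) = 16112057/524288 ≈ 30.731310.


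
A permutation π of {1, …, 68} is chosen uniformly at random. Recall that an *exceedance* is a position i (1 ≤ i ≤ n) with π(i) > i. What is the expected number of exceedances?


Write X = Σ_{i=1}^{68} X_i, where X_i = 1_{π(i) > i}.
For each fixed i, π(i) is uniform over {1, …, 68} (marginal of a uniform permutation), so P[π(i) > i] = (n − i)/n. Summing: Σ_{i=1}^{68} (n − i)/n = (0 + 1 + … + 67)/68 = 68(68 − 1)/(2·68) = (68 − 1)/2.
Hence E[X] = Σ_{i=1}^{68} (68 − i)/68 = 67/2 ≈ 33.5000.

E[X] = 67/2 = 33.5000.


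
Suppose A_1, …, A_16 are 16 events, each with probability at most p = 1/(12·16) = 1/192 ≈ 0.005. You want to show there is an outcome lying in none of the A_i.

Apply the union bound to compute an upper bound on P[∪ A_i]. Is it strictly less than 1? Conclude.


Union bound: P[∪_{i=1}^{16} A_i] ≤ Σ_i P[A_i] ≤ 16·p = 16·(1/192) = 1/12.
Numerically: 1/12 ≈ 0.083.
Is 1/12 < 1? YES.
Since P[∪ A_i] ≤ 1/12 < 1, the complement has P[∩ A_i^c] ≥ 1 − 1/12 = 11/12 > 0, so some outcome avoids every A_i.

16·p = 1/12 ≈ 0.083; existence CERTIFIED by the union bound.


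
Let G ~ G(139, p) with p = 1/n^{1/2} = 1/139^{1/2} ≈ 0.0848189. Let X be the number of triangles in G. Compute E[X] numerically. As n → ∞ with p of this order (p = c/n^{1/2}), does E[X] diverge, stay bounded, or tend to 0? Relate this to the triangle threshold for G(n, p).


Number of potential triangles: C(139, 3) = 437989.
Each occurs with probability p³ ≈ (0.0848189)³ ≈ 6.10207863e-04.
By linearity: E[X] = C(139, 3)·p³ ≈ 437989 · 6.10207863e-04 ≈ 267.264332.
Since α = 1/2 < 1, p = c/n^{1/2} ≫ 1/n is above the triangle threshold p ~ 1/n. Asymptotically E[X] ~ (c³/6)·n^{3(1−α)} = (1³/6)·n^{1.5} → ∞; triangles are abundant w.h.p.

E[X] ≈ 267.264332; in regime p = Θ(1/n^{1/2}) E[X] diverges (above the triangle threshold p ~ 1/n).


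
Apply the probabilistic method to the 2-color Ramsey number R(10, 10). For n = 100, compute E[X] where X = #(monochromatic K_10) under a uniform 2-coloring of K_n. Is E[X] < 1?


E[X] = C(100, 10) · 2^{1 − 45} = 17310309456440 · 2^{−44} = 17310309456440/17592186044416.
As a reduced fraction: E[X] = 2163788682055/2199023255552 ≈ 0.9840.
Is E[X] < 1? YES.
Since E[X] < 1, there exists a 2-coloring of K_{100} with no monochromatic K_10; hence R(10, 10) > 100.

E[X] = 2163788682055/2199023255552 ≈ 0.9840; E[X] < 1, so R(10, 10) > 100.


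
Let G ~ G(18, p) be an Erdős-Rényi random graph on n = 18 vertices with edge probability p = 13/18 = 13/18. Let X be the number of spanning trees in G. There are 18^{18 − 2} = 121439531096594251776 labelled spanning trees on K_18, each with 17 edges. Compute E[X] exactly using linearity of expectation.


K_18 has 18^{18 − 2} = 121439531096594251776 labelled spanning trees.
For each such spanning tree H, let X_H = 1 if all 17 edges of H are present in G. Then P[X_H = 1] = p^{17} = (13/18)^{17} = 8650415919381337933/2185911559738696531968.
Summing the indicators: E[X] = Σ_H E[X_H] = 121439531096594251776 · p^{17} = 121439531096594251776 · 8650415919381337933/2185911559738696531968 = 8650415919381337933/18.
Numerically: E[X] ≈ 4.80579e+17.

E[X] = 121439531096594251776 · (13/18)^{17} = 8650415919381337933/18 ≈ 4.80579e+17.


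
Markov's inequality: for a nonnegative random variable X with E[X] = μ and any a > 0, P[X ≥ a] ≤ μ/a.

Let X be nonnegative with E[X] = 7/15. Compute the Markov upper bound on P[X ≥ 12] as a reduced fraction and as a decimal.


μ = E[X] = 7/15, a = 12.
Markov: P[X ≥ 12] ≤ μ/a = (7/15)/12 = 7/180.
Numerically: ≈ 0.03889.
(Since a = 12 > μ = 0.46667, the bound 7/180 is < 1 and informative.)

P[X ≥ 12] ≤ 7/180 ≈ 0.03889.


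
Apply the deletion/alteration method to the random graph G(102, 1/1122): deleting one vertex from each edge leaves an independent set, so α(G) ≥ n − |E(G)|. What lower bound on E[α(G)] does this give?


E[|E(G)|] = C(102, 2)·p = 5151 · (1/1122) = 101/22.
E[α(G)] ≥ n − E[|E(G)|] = 102 − 101/22 = 2143/22.
Numerically: ≈ 97.40909.
(This is only a lower bound; the true E[α(G)] may be larger.)

E[α(G)] ≥ 2143/22 ≈ 97.40909.


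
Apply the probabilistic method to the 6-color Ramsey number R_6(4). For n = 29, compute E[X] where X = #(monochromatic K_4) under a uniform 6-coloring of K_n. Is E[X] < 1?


E[X] = C(29, 4) · 6^{1 − 6} = 23751 · 6^{−5} = 23751/7776.
As a reduced fraction: E[X] = 2639/864 ≈ 3.054.
Is E[X] < 1? NO.
Since E[X] ≥ 1, the first-moment bound is inconclusive at n = 29; it does NOT by itself certify R_6(4) > 29.

E[X] = 2639/864 ≈ 3.054; E[X] ≥ 1; first-moment method inconclusive here.


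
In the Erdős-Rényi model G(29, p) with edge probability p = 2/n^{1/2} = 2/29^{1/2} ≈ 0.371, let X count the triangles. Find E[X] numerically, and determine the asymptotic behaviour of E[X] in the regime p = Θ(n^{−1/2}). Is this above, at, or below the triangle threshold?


Number of potential triangles: C(29, 3) = 3654.
Each occurs with probability p³ ≈ (0.371)³ ≈ 5.12263e-02.
By linearity: E[X] = C(29, 3)·p³ ≈ 3654 · 5.12263e-02 ≈ 187.181.
Since α = 1/2 < 1, p = c/n^{1/2} ≫ 1/n is above the triangle threshold p ~ 1/n. Asymptotically E[X] ~ (c³/6)·n^{3(1−α)} = (2³/6)·n^{1.5} → ∞; triangles are abundant w.h.p.

E[X] ≈ 187.181; in regime p = Θ(1/n^{1/2}) E[X] diverges (above the triangle threshold p ~ 1/n).


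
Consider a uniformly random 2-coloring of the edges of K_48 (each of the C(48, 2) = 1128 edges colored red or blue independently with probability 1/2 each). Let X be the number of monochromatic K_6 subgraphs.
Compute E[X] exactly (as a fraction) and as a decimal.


Let X = Σ_S X_S over the C(48, 6) = 12271512 subsets S of size 6, where X_S = 1 if the K_6 on S is monochromatic.
For a fixed S, the K_6 on S has C(6, 2) = 15 edges. P[all 15 edges red] = (1/2)^15, and likewise for blue, so P[monochromatic] = 2·(1/2)^15 = 2^{1 − 15} = 1/16384.
By linearity of expectation: E[X] = C(48, 6) · 2^{1 − 15} = 12271512 · 1/16384 = 1533939/2048.
Numerically: E[X] ≈ 748.994.

E[X] = C(48,6)·2^(1−C(6,2)) = 1533939/2048 ≈ 748.994.


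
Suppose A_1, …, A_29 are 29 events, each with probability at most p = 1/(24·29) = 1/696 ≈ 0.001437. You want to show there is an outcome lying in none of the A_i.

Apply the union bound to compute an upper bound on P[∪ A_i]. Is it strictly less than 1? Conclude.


Union bound: P[∪_{i=1}^{29} A_i] ≤ Σ_i P[A_i] ≤ 29·p = 29·(1/696) = 1/24.
Numerically: 1/24 ≈ 0.041667.
Is 1/24 < 1? YES.
Since P[∪ A_i] ≤ 1/24 < 1, the complement has P[∩ A_i^c] ≥ 1 − 1/24 = 23/24 > 0, so some outcome avoids every A_i.

29·p = 1/24 ≈ 0.041667; existence CERTIFIED by the union bound.


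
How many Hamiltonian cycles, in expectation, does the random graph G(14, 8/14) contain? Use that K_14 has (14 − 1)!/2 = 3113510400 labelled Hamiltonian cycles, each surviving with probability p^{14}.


K_14 has (14 − 1)!/2 = 3113510400 labelled Hamiltonian cycles.
For each such Hamiltonian cycle H, let X_H = 1 if all 14 edges of H are present in G. Then P[X_H = 1] = p^{14} = (4/7)^{14} = 268435456/678223072849.
By linearity of expectation: E[X] = Σ_H E[X_H] = 3113510400 · p^{14} = 3113510400 · 268435456/678223072849 = 119396654854963200/96889010407.
Numerically: E[X] ≈ 1.2323e+06.

E[X] = 3113510400 · (4/7)^{14} = 119396654854963200/96889010407 ≈ 1.2323e+06.


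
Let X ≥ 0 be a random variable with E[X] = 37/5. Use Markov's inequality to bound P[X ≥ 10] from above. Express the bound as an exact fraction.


μ = E[X] = 37/5, a = 10.
Markov: P[X ≥ 10] ≤ μ/a = (37/5)/10 = 37/50.
Numerically: ≈ 0.74000.
(Since a = 10 > μ = 7.40000, the bound 37/50 is < 1 and informative.)

P[X ≥ 10] ≤ 37/50 ≈ 0.74000.


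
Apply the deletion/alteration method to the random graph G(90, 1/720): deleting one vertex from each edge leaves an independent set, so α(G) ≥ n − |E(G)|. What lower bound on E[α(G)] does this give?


E[|E(G)|] = C(90, 2)·p = 4005 · (1/720) = 89/16.
E[α(G)] ≥ n − E[|E(G)|] = 90 − 89/16 = 1351/16.
Numerically: ≈ 84.43750.
(This is only a lower bound; the true E[α(G)] may be larger.)

E[α(G)] ≥ 1351/16 ≈ 84.43750.


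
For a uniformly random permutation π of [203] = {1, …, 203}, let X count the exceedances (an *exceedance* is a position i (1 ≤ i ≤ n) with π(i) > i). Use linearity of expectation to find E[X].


Write X = Σ_{i=1}^{203} X_i, where X_i = 1_{π(i) > i}.
For each fixed i, π(i) is uniform over {1, …, 203} (marginal of a uniform permutation), so P[π(i) > i] = (n − i)/n. Summing: Σ_{i=1}^{203} (n − i)/n = (0 + 1 + … + 202)/203 = 203(203 − 1)/(2·203) = (203 − 1)/2.
Hence E[X] = Σ_{i=1}^{203} (203 − i)/203 = 101 ≈ 101.000.

E[X] = 101 = 101.000.


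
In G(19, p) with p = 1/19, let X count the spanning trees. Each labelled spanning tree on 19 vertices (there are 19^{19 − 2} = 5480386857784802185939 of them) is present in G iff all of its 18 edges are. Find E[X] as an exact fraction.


K_19 has 19^{19 − 2} = 5480386857784802185939 labelled spanning trees.
For each such spanning tree H, let X_H = 1 if all 18 edges of H are present in G. Then P[X_H = 1] = p^{18} = (1/19)^{18} = 1/104127350297911241532841.
Summing the indicators: E[X] = Σ_H E[X_H] = 5480386857784802185939 · p^{18} = 5480386857784802185939 · 1/104127350297911241532841 = 1/19.
Numerically: E[X] ≈ 0.0526.

E[X] = 5480386857784802185939 · (1/19)^{18} = 1/19 ≈ 0.0526.


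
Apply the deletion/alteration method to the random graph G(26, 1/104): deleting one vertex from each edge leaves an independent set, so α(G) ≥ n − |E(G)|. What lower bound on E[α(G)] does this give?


E[|E(G)|] = C(26, 2)·p = 325 · (1/104) = 25/8.
E[α(G)] ≥ n − E[|E(G)|] = 26 − 25/8 = 183/8.
Numerically: ≈ 22.8750.
(This is only a lower bound; the true E[α(G)] may be larger.)

E[α(G)] ≥ 183/8 ≈ 22.8750.


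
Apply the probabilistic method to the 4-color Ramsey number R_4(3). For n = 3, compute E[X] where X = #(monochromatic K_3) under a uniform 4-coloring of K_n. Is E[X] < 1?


E[X] = C(3, 3) · 4^{1 − 3} = 1 · 4^{−2} = 1/16.
As a reduced fraction: E[X] = 1/16 ≈ 0.0625.
Is E[X] < 1? YES.
Since E[X] < 1, there exists a 4-coloring of K_{3} with no monochromatic K_3; hence R_4(3) > 3.

E[X] = 1/16 ≈ 0.0625; E[X] < 1, so R_4(3) > 3.


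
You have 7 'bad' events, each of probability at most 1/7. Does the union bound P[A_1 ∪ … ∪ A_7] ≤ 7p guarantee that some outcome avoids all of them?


Union bound: P[∪_{i=1}^{7} A_i] ≤ Σ_i P[A_i] ≤ 7·p = 7·(1/7) = 1.
Numerically: 1 ≈ 1.0000.
Is 1 < 1? NO.
Since the bound 1 is ≥ 1, the union bound is uninformative here; it does NOT by itself certify existence.

7·p = 1 ≈ 1.0000; existence NOT certified by the union bound.


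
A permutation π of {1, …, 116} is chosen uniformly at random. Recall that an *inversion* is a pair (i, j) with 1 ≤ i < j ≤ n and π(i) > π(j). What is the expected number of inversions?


Write X = Σ X_I over the C(116, 2) = 6670 pairs i < j, with X_I the indicator of one inversion.
There are 6670 indicators.
For each fixed pair i < j, the values π(i) and π(j) are two distinct elements of {1, …, 116} in uniformly random order; by symmetry P[π(i) > π(j)] = 1/2.
By linearity: E[X] = 6670 · (1/2) = C(116, 2) · (1/2) = 6670/2 = 3335 ≈ 3335.000000.

E[X] = 3335 = 3335.000000.


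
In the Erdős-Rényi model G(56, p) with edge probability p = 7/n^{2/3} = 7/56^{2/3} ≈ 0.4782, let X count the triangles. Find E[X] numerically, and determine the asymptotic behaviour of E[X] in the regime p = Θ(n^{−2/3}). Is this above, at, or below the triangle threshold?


Number of potential triangles: C(56, 3) = 27720.
Each occurs with probability p³ ≈ (0.4782)³ ≈ 1.093750e-01.
By linearity: E[X] = C(56, 3)·p³ ≈ 27720 · 1.093750e-01 ≈ 3031.8750.
Since α = 2/3 < 1, p = c/n^{2/3} ≫ 1/n is above the triangle threshold p ~ 1/n. Asymptotically E[X] ~ (c³/6)·n^{3(1−α)} = (7³/6)·n^{1} → ∞; triangles are abundant w.h.p.

E[X] ≈ 3031.8750; in regime p = Θ(1/n^{2/3}) E[X] diverges (above the triangle threshold p ~ 1/n).


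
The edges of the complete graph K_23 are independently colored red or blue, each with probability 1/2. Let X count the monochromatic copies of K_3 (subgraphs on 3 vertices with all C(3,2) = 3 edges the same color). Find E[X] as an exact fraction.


Let X = Σ_S X_S over the C(23, 3) = 1771 subsets S of size 3, where X_S = 1 if the K_3 on S is monochromatic.
For a fixed S, the K_3 on S has C(3, 2) = 3 edges. P[all 3 edges red] = (1/2)^3, and likewise for blue, so P[monochromatic] = 2·(1/2)^3 = 2^{1 − 3} = 1/4.
By linearity of expectation: E[X] = C(23, 3) · 2^{1 − 3} = 1771 · 1/4 = 1771/4.
Numerically: E[X] ≈ 442.75000.

E[X] = C(23,3)·2^(1−C(3,2)) = 1771/4 ≈ 442.75000.


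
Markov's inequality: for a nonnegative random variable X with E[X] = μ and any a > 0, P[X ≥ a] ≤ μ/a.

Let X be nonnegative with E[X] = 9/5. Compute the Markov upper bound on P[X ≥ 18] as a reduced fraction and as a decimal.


μ = E[X] = 9/5, a = 18.
Markov: P[X ≥ 18] ≤ μ/a = (9/5)/18 = 1/10.
Numerically: ≈ 0.1000.
(Since a = 18 > μ = 1.8000, the bound 1/10 is < 1 and informative.)

P[X ≥ 18] ≤ 1/10 ≈ 0.1000.


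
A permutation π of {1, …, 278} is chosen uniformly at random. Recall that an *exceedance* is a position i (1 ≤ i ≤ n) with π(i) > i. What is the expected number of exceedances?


Write X = Σ_{i=1}^{278} X_i, where X_i = 1_{π(i) > i}.
For each fixed i, π(i) is uniform over {1, …, 278} (marginal of a uniform permutation), so P[π(i) > i] = (n − i)/n. Summing: Σ_{i=1}^{278} (n − i)/n = (0 + 1 + … + 277)/278 = 278(278 − 1)/(2·278) = (278 − 1)/2.
Hence E[X] = Σ_{i=1}^{278} (278 − i)/278 = 277/2 ≈ 138.5000.

E[X] = 277/2 = 138.5000.


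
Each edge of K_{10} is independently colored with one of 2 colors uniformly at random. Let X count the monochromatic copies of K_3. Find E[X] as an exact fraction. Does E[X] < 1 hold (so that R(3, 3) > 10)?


E[X] = C(10, 3) · 2^{1 − 3} = 120 · 2^{−2} = 120/4.
As a reduced fraction: E[X] = 30 ≈ 30.00000.
Is E[X] < 1? NO.
Since E[X] ≥ 1, the first-moment bound is inconclusive at n = 10; it does NOT by itself certify R(3, 3) > 10.

E[X] = 30 ≈ 30.00000; E[X] ≥ 1; first-moment method inconclusive here.


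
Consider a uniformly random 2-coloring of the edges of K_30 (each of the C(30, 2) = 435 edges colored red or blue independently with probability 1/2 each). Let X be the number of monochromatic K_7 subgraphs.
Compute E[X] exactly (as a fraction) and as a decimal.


Let X = Σ_S X_S over the C(30, 7) = 2035800 subsets S of size 7, where X_S = 1 if the K_7 on S is monochromatic.
For a fixed S, the K_7 on S has C(7, 2) = 21 edges. P[all 21 edges red] = (1/2)^21, and likewise for blue, so P[monochromatic] = 2·(1/2)^21 = 2^{1 − 21} = 1/1048576.
Summing: E[X] = C(30, 7) · 2^{1 − 21} = 2035800 · 1/1048576 = 254475/131072.
Numerically: E[X] ≈ 1.9415.

E[X] = C(30,7)·2^(1−C(7,2)) = 254475/131072 ≈ 1.9415.


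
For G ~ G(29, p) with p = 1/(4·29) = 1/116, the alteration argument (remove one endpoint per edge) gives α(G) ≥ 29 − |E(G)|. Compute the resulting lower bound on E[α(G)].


E[|E(G)|] = C(29, 2)·p = 406 · (1/116) = 7/2.
E[α(G)] ≥ n − E[|E(G)|] = 29 − 7/2 = 51/2.
Numerically: ≈ 25.5000.
(This is only a lower bound; the true E[α(G)] may be larger.)

E[α(G)] ≥ 51/2 ≈ 25.5000.


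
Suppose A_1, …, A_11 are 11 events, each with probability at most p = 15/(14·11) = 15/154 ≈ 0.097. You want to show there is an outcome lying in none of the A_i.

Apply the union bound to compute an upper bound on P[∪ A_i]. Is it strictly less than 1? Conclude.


Union bound: P[∪_{i=1}^{11} A_i] ≤ Σ_i P[A_i] ≤ 11·p = 11·(15/154) = 15/14.
Numerically: 15/14 ≈ 1.071.
Is 15/14 < 1? NO.
Since the bound 15/14 is ≥ 1, the union bound is uninformative here; it does NOT by itself certify existence.

11·p = 15/14 ≈ 1.071; existence NOT certified by the union bound.


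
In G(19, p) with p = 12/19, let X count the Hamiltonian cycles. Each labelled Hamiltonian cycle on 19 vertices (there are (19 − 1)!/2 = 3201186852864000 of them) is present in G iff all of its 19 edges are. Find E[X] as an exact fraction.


K_19 has (19 − 1)!/2 = 3201186852864000 labelled Hamiltonian cycles.
For each such Hamiltonian cycle H, let X_H = 1 if all 19 edges of H are present in G. Then P[X_H = 1] = p^{19} = (12/19)^{19} = 319479999370622926848/1978419655660313589123979.
By linearity of expectation: E[X] = Σ_H E[X_H] = 3201186852864000 · p^{19} = 3201186852864000 · 319479999370622926848/1978419655660313589123979 = 1022715173738237107931793611292672000/1978419655660313589123979.
Numerically: E[X] ≈ 5.16935e+11.

E[X] = 3201186852864000 · (12/19)^{19} = 1022715173738237107931793611292672000/1978419655660313589123979 ≈ 5.16935e+11.


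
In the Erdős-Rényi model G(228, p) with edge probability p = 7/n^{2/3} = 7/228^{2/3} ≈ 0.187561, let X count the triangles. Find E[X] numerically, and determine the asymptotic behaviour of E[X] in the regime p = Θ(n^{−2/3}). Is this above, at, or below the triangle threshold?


Number of potential triangles: C(228, 3) = 1949476.
Each occurs with probability p³ ≈ (0.187561)³ ≈ 6.59818406e-03.
By linearity: E[X] = C(228, 3)·p³ ≈ 1949476 · 6.59818406e-03 ≈ 12863.001462.
Since α = 2/3 < 1, p = c/n^{2/3} ≫ 1/n is above the triangle threshold p ~ 1/n. Asymptotically E[X] ~ (c³/6)·n^{3(1−α)} = (7³/6)·n^{1} → ∞; triangles are abundant w.h.p.

E[X] ≈ 12863.001462; in regime p = Θ(1/n^{2/3}) E[X] diverges (above the triangle threshold p ~ 1/n).


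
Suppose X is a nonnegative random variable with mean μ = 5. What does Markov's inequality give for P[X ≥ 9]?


μ = E[X] = 5, a = 9.
Markov: P[X ≥ 9] ≤ μ/a = (5)/9 = 5/9.
Numerically: ≈ 0.55556.
(Since a = 9 > μ = 5.00000, the bound 5/9 is < 1 and informative.)

P[X ≥ 9] ≤ 5/9 ≈ 0.55556.


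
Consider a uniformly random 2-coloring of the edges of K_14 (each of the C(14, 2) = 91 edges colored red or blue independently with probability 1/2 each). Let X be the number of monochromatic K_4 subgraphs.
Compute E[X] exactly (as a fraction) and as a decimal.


Let X = Σ_S X_S over the C(14, 4) = 1001 subsets S of size 4, where X_S = 1 if the K_4 on S is monochromatic.
For a fixed S, the K_4 on S has C(4, 2) = 6 edges. P[all 6 edges red] = (1/2)^6, and likewise for blue, so P[monochromatic] = 2·(1/2)^6 = 2^{1 − 6} = 1/32.
By linearity of expectation: E[X] = C(14, 4) · 2^{1 − 6} = 1001 · 1/32 = 1001/32.
Numerically: E[X] ≈ 31.281.

E[X] = C(14,4)·2^(1−C(4,2)) = 1001/32 ≈ 31.281.


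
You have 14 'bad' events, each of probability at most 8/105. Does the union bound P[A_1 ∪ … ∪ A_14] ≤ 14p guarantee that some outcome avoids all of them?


Union bound: P[∪_{i=1}^{14} A_i] ≤ Σ_i P[A_i] ≤ 14·p = 14·(8/105) = 16/15.
Numerically: 16/15 ≈ 1.0666667.
Is 16/15 < 1? NO.
Since the bound 16/15 is ≥ 1, the union bound is uninformative here; it does NOT by itself certify existence.

14·p = 16/15 ≈ 1.0666667; existence NOT certified by the union bound.


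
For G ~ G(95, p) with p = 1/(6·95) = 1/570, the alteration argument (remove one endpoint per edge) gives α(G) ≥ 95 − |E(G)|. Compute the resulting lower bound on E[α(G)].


E[|E(G)|] = C(95, 2)·p = 4465 · (1/570) = 47/6.
E[α(G)] ≥ n − E[|E(G)|] = 95 − 47/6 = 523/6.
Numerically: ≈ 87.16667.
(This is only a lower bound; the true E[α(G)] may be larger.)

E[α(G)] ≥ 523/6 ≈ 87.16667.


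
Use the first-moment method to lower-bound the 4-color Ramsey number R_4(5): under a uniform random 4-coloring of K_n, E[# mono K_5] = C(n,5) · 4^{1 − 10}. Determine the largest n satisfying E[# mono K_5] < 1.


We need C(n, 5) · 4^{1 − 10} < 1, i.e. C(n, 5) < 4^{10 − 1} = 262144.
Check values of n near the boundary:
  n = 27: C(27, 5) = 80730; 80730 < 262144? YES
  n = 28: C(28, 5) = 98280; 98280 < 262144? YES
  n = 29: C(29, 5) = 118755; 118755 < 262144? YES
  n = 30: C(30, 5) = 142506; 142506 < 262144? YES
  n = 31: C(31, 5) = 169911; 169911 < 262144? YES
  n = 32: C(32, 5) = 201376; 201376 < 262144? YES
  n = 33: C(33, 5) = 237336; 237336 < 262144? YES
  n = 34: C(34, 5) = 278256; 278256 < 262144? NO
  n = 35: C(35, 5) = 324632; 324632 < 262144? NO
The largest n with C(n, 5) < 262144 is n = 33 (where E[X] = 29667/32768 ≈ 0.905). Hence R_4(5) > 33, i.e. R_4(5) ≥ 34.

Largest n = 33; hence R_4(5) > 33.


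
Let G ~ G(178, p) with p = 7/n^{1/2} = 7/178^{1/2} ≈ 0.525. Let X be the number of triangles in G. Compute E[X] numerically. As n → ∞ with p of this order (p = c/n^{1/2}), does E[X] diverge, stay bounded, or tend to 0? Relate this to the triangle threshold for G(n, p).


Number of potential triangles: C(178, 3) = 924176.
Each occurs with probability p³ ≈ (0.525)³ ≈ 1.44432e-01.
By linearity: E[X] = C(178, 3)·p³ ≈ 924176 · 1.44432e-01 ≈ 133480.801.
Since α = 1/2 < 1, p = c/n^{1/2} ≫ 1/n is above the triangle threshold p ~ 1/n. Asymptotically E[X] ~ (c³/6)·n^{3(1−α)} = (7³/6)·n^{1.5} → ∞; triangles are abundant w.h.p.

E[X] ≈ 133480.801; in regime p = Θ(1/n^{1/2}) E[X] diverges (above the triangle threshold p ~ 1/n).


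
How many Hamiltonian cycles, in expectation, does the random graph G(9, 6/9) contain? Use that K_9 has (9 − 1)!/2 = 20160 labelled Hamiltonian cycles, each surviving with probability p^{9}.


K_9 has (9 − 1)!/2 = 20160 labelled Hamiltonian cycles.
For each such Hamiltonian cycle H, let X_H = 1 if all 9 edges of H are present in G. Then P[X_H = 1] = p^{9} = (2/3)^{9} = 512/19683.
Summing the indicators: E[X] = Σ_H E[X_H] = 20160 · p^{9} = 20160 · 512/19683 = 1146880/2187.
Numerically: E[X] ≈ 524.41.

E[X] = 20160 · (2/3)^{9} = 1146880/2187 ≈ 524.41.


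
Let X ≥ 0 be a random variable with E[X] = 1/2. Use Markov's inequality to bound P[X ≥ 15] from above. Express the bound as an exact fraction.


μ = E[X] = 1/2, a = 15.
Markov: P[X ≥ 15] ≤ μ/a = (1/2)/15 = 1/30.
Numerically: ≈ 0.03333.
(Since a = 15 > μ = 0.50000, the bound 1/30 is < 1 and informative.)

P[X ≥ 15] ≤ 1/30 ≈ 0.03333.


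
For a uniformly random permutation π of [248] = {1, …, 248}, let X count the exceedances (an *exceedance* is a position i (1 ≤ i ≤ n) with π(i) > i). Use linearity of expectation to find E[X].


Write X = Σ_{i=1}^{248} X_i, where X_i = 1_{π(i) > i}.
For each fixed i, π(i) is uniform over {1, …, 248} (marginal of a uniform permutation), so P[π(i) > i] = (n − i)/n. Summing: Σ_{i=1}^{248} (n − i)/n = (0 + 1 + … + 247)/248 = 248(248 − 1)/(2·248) = (248 − 1)/2.
Hence E[X] = Σ_{i=1}^{248} (248 − i)/248 = 247/2 ≈ 123.500000.

E[X] = 247/2 = 123.500000.


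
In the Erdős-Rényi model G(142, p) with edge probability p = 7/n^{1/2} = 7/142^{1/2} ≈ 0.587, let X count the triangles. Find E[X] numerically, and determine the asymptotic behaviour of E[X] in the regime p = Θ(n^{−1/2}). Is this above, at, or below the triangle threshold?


Number of potential triangles: C(142, 3) = 467180.
Each occurs with probability p³ ≈ (0.587)³ ≈ 2.02704e-01.
By linearity: E[X] = C(142, 3)·p³ ≈ 467180 · 2.02704e-01 ≈ 94699.099.
Since α = 1/2 < 1, p = c/n^{1/2} ≫ 1/n is above the triangle threshold p ~ 1/n. Asymptotically E[X] ~ (c³/6)·n^{3(1−α)} = (7³/6)·n^{1.5} → ∞; triangles are abundant w.h.p.

E[X] ≈ 94699.099; in regime p = Θ(1/n^{1/2}) E[X] diverges (above the triangle threshold p ~ 1/n).


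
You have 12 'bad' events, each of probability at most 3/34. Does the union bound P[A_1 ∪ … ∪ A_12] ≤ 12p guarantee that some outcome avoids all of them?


Union bound: P[∪_{i=1}^{12} A_i] ≤ Σ_i P[A_i] ≤ 12·p = 12·(3/34) = 18/17.
Numerically: 18/17 ≈ 1.059.
Is 18/17 < 1? NO.
Since the bound 18/17 is ≥ 1, the union bound is uninformative here; it does NOT by itself certify existence.

12·p = 18/17 ≈ 1.059; existence NOT certified by the union bound.


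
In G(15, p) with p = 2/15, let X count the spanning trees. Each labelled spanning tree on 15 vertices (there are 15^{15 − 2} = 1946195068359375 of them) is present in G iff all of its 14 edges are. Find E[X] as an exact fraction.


K_15 has 15^{15 − 2} = 1946195068359375 labelled spanning trees.
For each such spanning tree H, let X_H = 1 if all 14 edges of H are present in G. Then P[X_H = 1] = p^{14} = (2/15)^{14} = 16384/29192926025390625.
Summing the indicators: E[X] = Σ_H E[X_H] = 1946195068359375 · p^{14} = 1946195068359375 · 16384/29192926025390625 = 16384/15.
Numerically: E[X] ≈ 1092.

E[X] = 1946195068359375 · (2/15)^{14} = 16384/15 ≈ 1092.
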